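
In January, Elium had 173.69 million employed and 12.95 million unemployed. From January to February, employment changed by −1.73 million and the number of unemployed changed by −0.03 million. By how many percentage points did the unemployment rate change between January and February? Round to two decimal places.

January: labor force = 173.69 + 12.95 = 186.64; u = 12.95/186.64 = 6.94%.
February: labor force = 171.96 + 12.92 = 184.88; u = 12.92/184.88 = 6.99%.
Change = 6.99% − 6.94% = +0.05 pp.

The unemployment rate changed by +0.05 percentage points.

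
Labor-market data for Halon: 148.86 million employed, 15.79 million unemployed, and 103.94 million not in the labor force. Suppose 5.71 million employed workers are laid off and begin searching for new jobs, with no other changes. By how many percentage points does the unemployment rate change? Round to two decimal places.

Initially, labor force = 148.86 + 15.79 = 164.65 million, so u = 15.79/164.65 = 9.59%.
After the change, employed falls and unemployed rises by 5.71; labor force unchanged → E = 143.15, U = 21.50, labor force = 164.65 million.
New unemployment rate = 21.50 / 164.65 = 13.06%.
Change = 13.06% − 9.59% = +3.47 percentage points.

The unemployment rate changes by +3.47 percentage points.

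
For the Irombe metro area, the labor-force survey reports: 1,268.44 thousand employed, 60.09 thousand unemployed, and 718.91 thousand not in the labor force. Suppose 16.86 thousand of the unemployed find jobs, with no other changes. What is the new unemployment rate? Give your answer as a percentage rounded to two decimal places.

Initially, labor force = 1,268.44 + 60.09 = 1,328.53 thousand, so u = 60.09/1,328.53 = 4.52%.
After the change, unemployed falls and employed rises by 16.86; labor force unchanged → E = 1,285.30, U = 43.23, labor force = 1,328.53 thousand.
New unemployment rate = 43.23 / 1,328.53 = 3.25%.

New unemployment rate ≈ 3.25%.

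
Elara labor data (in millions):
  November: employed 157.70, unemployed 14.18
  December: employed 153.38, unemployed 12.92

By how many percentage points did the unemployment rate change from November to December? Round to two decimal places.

The unemployment rate changed by −0.48 percentage points.

November: labor force = 157.70 + 14.18 = 171.88; u = 14.18/171.88 = 8.25%.
December: labor force = 153.38 + 12.92 = 166.30; u = 12.92/166.30 = 7.77%.
Change = 7.77% − 8.25% = −0.48 pp.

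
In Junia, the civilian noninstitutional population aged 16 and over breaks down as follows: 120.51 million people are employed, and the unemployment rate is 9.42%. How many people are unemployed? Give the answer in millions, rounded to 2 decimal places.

About 12.53 million are unemployed.

Let U be the number unemployed. The labor force is E + U, and U/(E+U) = 0.0942.
So U = 0.0942 × 120.51 / (1 − 0.0942) = 11.3520 / 0.9058 ≈ 12.53 million.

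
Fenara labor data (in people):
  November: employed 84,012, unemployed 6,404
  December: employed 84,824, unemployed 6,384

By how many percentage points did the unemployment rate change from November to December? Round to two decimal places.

The unemployment rate changed by −0.08 percentage points.

November: labor force = 84,012 + 6,404 = 90,416; u = 6,404/90,416 = 7.08%.
December: labor force = 84,824 + 6,384 = 91,208; u = 6,384/91,208 = 7.00%.
Change = 7.00% − 7.08% = −0.08 pp.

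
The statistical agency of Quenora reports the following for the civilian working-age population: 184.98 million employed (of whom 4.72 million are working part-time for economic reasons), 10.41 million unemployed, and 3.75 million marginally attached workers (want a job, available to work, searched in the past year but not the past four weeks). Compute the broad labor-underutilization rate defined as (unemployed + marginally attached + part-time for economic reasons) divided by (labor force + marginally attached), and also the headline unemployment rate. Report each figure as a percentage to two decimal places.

Broad underutilization rate ≈ 9.48%; headline unemployment rate ≈ 5.33%.

Labor force = 184.98 + 10.41 = 195.39 million.
Numerator = 10.41 + 3.75 + 4.72 = 18.88 million.
Denominator = 195.39 + 3.75 = 199.14 million.
Broad rate = 18.88 / 199.14 = 9.48%.
Headline unemployment rate = 10.41 / 195.39 = 5.33%.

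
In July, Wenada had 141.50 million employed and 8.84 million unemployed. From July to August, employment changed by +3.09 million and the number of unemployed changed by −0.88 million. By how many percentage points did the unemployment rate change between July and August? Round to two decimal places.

July: labor force = 141.50 + 8.84 = 150.34; u = 8.84/150.34 = 5.88%.
August: labor force = 144.59 + 7.96 = 152.55; u = 7.96/152.55 = 5.22%.
Change = 5.22% − 5.88% = −0.66 pp.

The unemployment rate changed by −0.66 percentage points.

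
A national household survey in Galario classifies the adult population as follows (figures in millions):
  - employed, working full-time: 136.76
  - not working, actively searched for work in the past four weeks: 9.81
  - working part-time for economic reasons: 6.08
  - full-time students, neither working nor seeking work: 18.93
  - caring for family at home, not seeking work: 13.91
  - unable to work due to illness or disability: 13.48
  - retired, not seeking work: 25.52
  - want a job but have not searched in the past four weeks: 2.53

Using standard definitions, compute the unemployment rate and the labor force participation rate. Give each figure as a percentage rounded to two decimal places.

Unemployment rate ≈ 6.43%; labor force participation rate ≈ 67.24%.

Employed = 136.76 + 6.08 = 142.84 million (anyone who worked, including part-time for economic reasons, counts as employed).
Unemployed = 9.81 million.
Labor force = 142.84 + 9.81 = 152.65 million.
Not in labor force = 18.93 + 13.91 + 13.48 + 25.52 + 2.53 = 74.37 million (those not working and not actively searching are outside the labor force — including those who want a job but have given up searching).
Civilian working-age population = 152.65 + 74.37 = 227.02 million.
Unemployment rate = 9.81 / 152.65 = 6.43%.
Labor force participation rate = 152.65 / 227.02 = 67.24%.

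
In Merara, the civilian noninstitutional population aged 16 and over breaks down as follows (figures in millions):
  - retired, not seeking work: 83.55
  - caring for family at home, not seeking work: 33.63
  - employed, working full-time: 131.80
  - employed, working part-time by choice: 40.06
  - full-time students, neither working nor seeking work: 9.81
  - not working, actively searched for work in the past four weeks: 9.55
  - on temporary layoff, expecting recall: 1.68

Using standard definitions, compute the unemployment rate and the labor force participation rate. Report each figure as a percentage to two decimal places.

Employed = 131.80 + 40.06 = 171.86 million.
Unemployed = 9.55 + 1.68 = 11.23 million (jobless and actively searching, or on temporary layoff).
Labor force = 171.86 + 11.23 = 183.09 million.
Not in labor force = 83.55 + 33.63 + 9.81 = 126.99 million (those not working and not actively searching are outside the labor force).
Civilian working-age population = 183.09 + 126.99 = 310.08 million.
Unemployment rate = 11.23 / 183.09 = 6.13%.
Labor force participation rate = 183.09 / 310.08 = 59.05%.

Unemployment rate ≈ 6.13%; labor force participation rate ≈ 59.05%.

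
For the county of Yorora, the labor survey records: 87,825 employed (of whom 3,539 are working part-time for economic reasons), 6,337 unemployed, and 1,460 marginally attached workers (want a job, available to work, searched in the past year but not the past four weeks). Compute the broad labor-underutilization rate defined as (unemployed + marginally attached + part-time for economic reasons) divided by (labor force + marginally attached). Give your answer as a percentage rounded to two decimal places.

Labor force = 87,825 + 6,337 = 94,162.
Numerator = 6,337 + 1,460 + 3,539 = 11,336.
Denominator = 94,162 + 1,460 = 95,622.
Broad rate = 11,336 / 95,622 = 11.86%.

Broad underutilization rate ≈ 11.86%.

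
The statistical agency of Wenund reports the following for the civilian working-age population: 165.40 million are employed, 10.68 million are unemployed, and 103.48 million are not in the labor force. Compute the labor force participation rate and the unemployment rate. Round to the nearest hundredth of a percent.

Labor force = employed + unemployed = 165.40 + 10.68 = 176.08 million.
Working-age population = 176.08 + 103.48 = 279.56 million.
Unemployment rate = 10.68 / 176.08 = 6.07%.
Labor force participation rate = 176.08 / 279.56 = 62.98%.

Labor force participation rate ≈ 62.98%; unemployment rate ≈ 6.07%.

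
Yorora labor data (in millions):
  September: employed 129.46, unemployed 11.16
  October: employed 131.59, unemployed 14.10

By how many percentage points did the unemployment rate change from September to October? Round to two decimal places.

The unemployment rate changed by +1.74 percentage points.

September: labor force = 129.46 + 11.16 = 140.62; u = 11.16/140.62 = 7.94%.
October: labor force = 131.59 + 14.10 = 145.69; u = 14.10/145.69 = 9.68%.
Change = 9.68% − 7.94% = +1.74 pp.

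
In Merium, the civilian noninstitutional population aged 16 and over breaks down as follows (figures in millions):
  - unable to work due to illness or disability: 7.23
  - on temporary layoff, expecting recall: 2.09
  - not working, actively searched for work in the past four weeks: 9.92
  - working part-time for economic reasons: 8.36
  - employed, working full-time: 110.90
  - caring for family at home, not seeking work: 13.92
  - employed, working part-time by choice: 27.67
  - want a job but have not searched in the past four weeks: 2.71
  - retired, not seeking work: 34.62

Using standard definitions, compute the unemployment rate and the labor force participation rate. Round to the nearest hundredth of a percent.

Employed = 8.36 + 110.90 + 27.67 = 146.93 million (anyone who worked, including part-time for economic reasons, counts as employed).
Unemployed = 2.09 + 9.92 = 12.01 million (jobless and actively searching, or on temporary layoff).
Labor force = 146.93 + 12.01 = 158.94 million.
Not in labor force = 7.23 + 13.92 + 2.71 + 34.62 = 58.48 million (those not working and not actively searching are outside the labor force — including those who want a job but have given up searching).
Civilian working-age population = 158.94 + 58.48 = 217.42 million.
Unemployment rate = 12.01 / 158.94 = 7.56%.
Labor force participation rate = 158.94 / 217.42 = 73.10%.

Unemployment rate ≈ 7.56%; labor force participation rate ≈ 73.10%.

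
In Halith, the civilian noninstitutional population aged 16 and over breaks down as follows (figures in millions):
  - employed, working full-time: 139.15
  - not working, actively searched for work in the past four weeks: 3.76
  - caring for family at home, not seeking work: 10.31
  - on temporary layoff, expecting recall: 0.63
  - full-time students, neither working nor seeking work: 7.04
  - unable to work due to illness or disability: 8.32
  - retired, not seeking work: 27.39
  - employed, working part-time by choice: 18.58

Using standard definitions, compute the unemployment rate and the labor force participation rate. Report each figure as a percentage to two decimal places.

Employed = 139.15 + 18.58 = 157.73 million.
Unemployed = 3.76 + 0.63 = 4.39 million (jobless and actively searching, or on temporary layoff).
Labor force = 157.73 + 4.39 = 162.12 million.
Not in labor force = 10.31 + 7.04 + 8.32 + 27.39 = 53.06 million (those not working and not actively searching are outside the labor force).
Civilian working-age population = 162.12 + 53.06 = 215.18 million.
Unemployment rate = 4.39 / 162.12 = 2.71%.
Labor force participation rate = 162.12 / 215.18 = 75.34%.

Unemployment rate ≈ 2.71%; labor force participation rate ≈ 75.34%.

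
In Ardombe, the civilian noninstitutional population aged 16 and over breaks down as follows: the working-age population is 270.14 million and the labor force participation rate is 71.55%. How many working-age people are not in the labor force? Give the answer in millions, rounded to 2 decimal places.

Share not in the labor force = 1 − 0.7155 = 0.2845.
Not in labor force = 0.2845 × 270.14 ≈ 76.85 million.

About 76.85 million are not in the labor force.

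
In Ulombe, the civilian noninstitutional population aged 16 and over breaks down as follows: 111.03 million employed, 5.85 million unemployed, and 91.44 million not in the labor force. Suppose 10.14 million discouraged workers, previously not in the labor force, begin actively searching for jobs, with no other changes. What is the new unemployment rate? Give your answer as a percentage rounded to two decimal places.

New unemployment rate ≈ 12.59%.

Initially, labor force = 111.03 + 5.85 = 116.88 million, so u = 5.85/116.88 = 5.01%.
After the change, unemployed and labor force both rise by 10.14 → E = 111.03, U = 15.99, labor force = 127.02 million.
New unemployment rate = 15.99 / 127.02 = 12.59%.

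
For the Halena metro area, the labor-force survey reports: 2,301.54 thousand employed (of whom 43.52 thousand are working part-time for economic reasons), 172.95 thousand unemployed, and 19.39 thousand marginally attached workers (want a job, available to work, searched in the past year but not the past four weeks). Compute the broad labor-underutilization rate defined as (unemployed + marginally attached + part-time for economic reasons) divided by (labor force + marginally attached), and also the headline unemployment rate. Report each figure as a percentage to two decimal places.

Broad underutilization rate ≈ 9.46%; headline unemployment rate ≈ 6.99%.

Labor force = 2,301.54 + 172.95 = 2,474.49 thousand.
Numerator = 172.95 + 19.39 + 43.52 = 235.86 thousand.
Denominator = 2,474.49 + 19.39 = 2,493.88 thousand.
Broad rate = 235.86 / 2,493.88 = 9.46%.
Headline unemployment rate = 172.95 / 2,474.49 = 6.99%.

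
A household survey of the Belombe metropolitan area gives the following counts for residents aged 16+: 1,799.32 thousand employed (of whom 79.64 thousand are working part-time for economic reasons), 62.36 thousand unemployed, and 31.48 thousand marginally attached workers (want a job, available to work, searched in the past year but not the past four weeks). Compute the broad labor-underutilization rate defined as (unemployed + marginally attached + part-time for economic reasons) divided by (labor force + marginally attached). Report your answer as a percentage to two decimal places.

Broad underutilization rate ≈ 9.16%.

Labor force = 1,799.32 + 62.36 = 1,861.68 thousand.
Numerator = 62.36 + 31.48 + 79.64 = 173.48 thousand.
Denominator = 1,861.68 + 31.48 = 1,893.16 thousand.
Broad rate = 173.48 / 1,893.16 = 9.16%.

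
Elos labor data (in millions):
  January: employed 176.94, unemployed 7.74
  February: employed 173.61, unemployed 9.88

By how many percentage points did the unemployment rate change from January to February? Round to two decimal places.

January: labor force = 176.94 + 7.74 = 184.68; u = 7.74/184.68 = 4.19%.
February: labor force = 173.61 + 9.88 = 183.49; u = 9.88/183.49 = 5.38%.
Change = 5.38% − 4.19% = +1.19 pp.

The unemployment rate changed by +1.19 percentage points.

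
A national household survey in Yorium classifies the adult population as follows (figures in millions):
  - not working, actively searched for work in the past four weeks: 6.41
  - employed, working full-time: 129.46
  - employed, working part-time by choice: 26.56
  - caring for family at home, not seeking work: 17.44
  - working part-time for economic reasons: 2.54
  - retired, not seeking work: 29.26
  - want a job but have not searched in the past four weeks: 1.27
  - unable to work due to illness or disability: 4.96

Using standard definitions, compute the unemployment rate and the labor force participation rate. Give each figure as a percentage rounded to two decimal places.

Unemployment rate ≈ 3.89%; labor force participation rate ≈ 75.71%.

Employed = 129.46 + 26.56 + 2.54 = 158.56 million (anyone who worked, including part-time for economic reasons, counts as employed).
Unemployed = 6.41 million.
Labor force = 158.56 + 6.41 = 164.97 million.
Not in labor force = 17.44 + 29.26 + 1.27 + 4.96 = 52.93 million (those not working and not actively searching are outside the labor force — including those who want a job but have given up searching).
Civilian working-age population = 164.97 + 52.93 = 217.90 million.
Unemployment rate = 6.41 / 164.97 = 3.89%.
Labor force participation rate = 164.97 / 217.90 = 75.71%.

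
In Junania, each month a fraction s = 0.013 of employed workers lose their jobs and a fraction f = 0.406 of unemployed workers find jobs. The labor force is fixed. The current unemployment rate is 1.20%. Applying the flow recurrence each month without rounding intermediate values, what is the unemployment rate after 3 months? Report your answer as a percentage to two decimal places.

Unemployment rate after three months ≈ 2.73%.

With a fixed labor force, u_{t+1} = u_t + s·(1−u_t) − f·u_t = u_t·(1−s−f) + s.
Here 1−s−f = 0.581 and s = 0.013.
u_1 = 0.012000 × 0.581 + 0.013 = 0.019972.
u_2 = 0.019972 × 0.581 + 0.013 = 0.024604.
u_3 = 0.024604 × 0.581 + 0.013 = 0.027295.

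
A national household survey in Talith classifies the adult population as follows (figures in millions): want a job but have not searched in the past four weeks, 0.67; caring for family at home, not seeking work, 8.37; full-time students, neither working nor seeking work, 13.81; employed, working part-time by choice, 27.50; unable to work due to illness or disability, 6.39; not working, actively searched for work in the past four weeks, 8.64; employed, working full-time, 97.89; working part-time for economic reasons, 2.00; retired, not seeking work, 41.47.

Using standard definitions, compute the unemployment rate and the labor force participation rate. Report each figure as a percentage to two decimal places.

Employed = 27.50 + 97.89 + 2.00 = 127.39 million (anyone who worked, including part-time for economic reasons, counts as employed).
Unemployed = 8.64 million.
Labor force = 127.39 + 8.64 = 136.03 million.
Not in labor force = 0.67 + 8.37 + 13.81 + 6.39 + 41.47 = 70.71 million (those not working and not actively searching are outside the labor force — including those who want a job but have given up searching).
Civilian working-age population = 136.03 + 70.71 = 206.74 million.
Unemployment rate = 8.64 / 136.03 = 6.35%.
Labor force participation rate = 136.03 / 206.74 = 65.80%.

Unemployment rate ≈ 6.35%; labor force participation rate ≈ 65.80%.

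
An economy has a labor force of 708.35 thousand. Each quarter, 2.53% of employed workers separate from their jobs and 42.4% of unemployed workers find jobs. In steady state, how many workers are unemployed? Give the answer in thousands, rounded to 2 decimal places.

About 39.89 thousand are unemployed in steady state.

Steady-state unemployment rate u* = s/(s+f) = 2.53/(2.53+42.4) = 0.056310.
Unemployed = u* × labor force = 0.056310 × 708.35 ≈ 39.89 thousand.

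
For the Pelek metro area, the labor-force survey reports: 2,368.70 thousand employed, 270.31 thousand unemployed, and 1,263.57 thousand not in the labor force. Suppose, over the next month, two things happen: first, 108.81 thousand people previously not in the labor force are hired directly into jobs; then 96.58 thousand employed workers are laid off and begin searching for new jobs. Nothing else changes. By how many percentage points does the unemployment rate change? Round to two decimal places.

The unemployment rate changes by +3.11 percentage points.

Initially, labor force = 2,368.70 + 270.31 = 2,639.01 thousand, so u = 270.31/2,639.01 = 10.24%.
After the first change, employed and labor force both rise by 108.81; unemployed unchanged → E = 2,477.51, U = 270.31, labor force = 2,747.82 thousand.
After the second change, employed falls and unemployed rises by 96.58; labor force unchanged → E = 2,380.93, U = 366.89, labor force = 2,747.82 thousand.
New unemployment rate = 366.89 / 2,747.82 = 13.35%.
Change = 13.35% − 10.24% = +3.11 percentage points.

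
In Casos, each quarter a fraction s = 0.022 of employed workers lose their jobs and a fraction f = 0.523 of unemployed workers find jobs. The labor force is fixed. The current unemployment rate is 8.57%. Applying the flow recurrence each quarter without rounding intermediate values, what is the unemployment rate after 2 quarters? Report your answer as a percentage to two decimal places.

With a fixed labor force, u_{t+1} = u_t + s·(1−u_t) − f·u_t = u_t·(1−s−f) + s.
Here 1−s−f = 0.455 and s = 0.022.
u_1 = 0.085700 × 0.455 + 0.022 = 0.060993.
u_2 = 0.060993 × 0.455 + 0.022 = 0.049752.

Unemployment rate after two quarters ≈ 4.98%.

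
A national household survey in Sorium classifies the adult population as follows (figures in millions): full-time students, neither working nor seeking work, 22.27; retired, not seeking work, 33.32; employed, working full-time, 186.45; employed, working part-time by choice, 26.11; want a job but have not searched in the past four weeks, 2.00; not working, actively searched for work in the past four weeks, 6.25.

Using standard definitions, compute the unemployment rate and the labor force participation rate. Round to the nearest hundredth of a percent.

Unemployment rate ≈ 2.86%; labor force participation rate ≈ 79.16%.

Employed = 186.45 + 26.11 = 212.56 million.
Unemployed = 6.25 million.
Labor force = 212.56 + 6.25 = 218.81 million.
Not in labor force = 22.27 + 33.32 + 2.00 = 57.59 million (those not working and not actively searching are outside the labor force — including those who want a job but have given up searching).
Civilian working-age population = 218.81 + 57.59 = 276.40 million.
Unemployment rate = 6.25 / 218.81 = 2.86%.
Labor force participation rate = 218.81 / 276.40 = 79.16%.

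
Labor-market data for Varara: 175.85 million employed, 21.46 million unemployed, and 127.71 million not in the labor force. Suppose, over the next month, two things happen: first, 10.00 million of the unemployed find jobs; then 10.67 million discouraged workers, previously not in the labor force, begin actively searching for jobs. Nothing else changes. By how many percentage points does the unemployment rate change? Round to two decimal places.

Initially, labor force = 175.85 + 21.46 = 197.31 million, so u = 21.46/197.31 = 10.88%.
After the first change, unemployed falls and employed rises by 10.00; labor force unchanged → E = 185.85, U = 11.46, labor force = 197.31 million.
After the second change, unemployed and labor force both rise by 10.67 → E = 185.85, U = 22.13, labor force = 207.98 million.
New unemployment rate = 22.13 / 207.98 = 10.64%.
Change = 10.64% − 10.88% = −0.24 percentage points.

The unemployment rate changes by −0.24 percentage points.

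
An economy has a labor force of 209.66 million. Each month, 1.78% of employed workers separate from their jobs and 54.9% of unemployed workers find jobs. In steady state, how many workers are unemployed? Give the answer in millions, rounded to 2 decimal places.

Steady-state unemployment rate u* = s/(s+f) = 1.78/(1.78+54.9) = 0.031404.
Unemployed = u* × labor force = 0.031404 × 209.66 ≈ 6.58 million.

About 6.58 million are unemployed in steady state.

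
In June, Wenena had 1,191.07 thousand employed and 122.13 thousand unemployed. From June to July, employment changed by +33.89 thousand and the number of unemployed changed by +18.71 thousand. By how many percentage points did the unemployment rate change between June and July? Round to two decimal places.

The unemployment rate changed by +1.01 percentage points.

June: labor force = 1,191.07 + 122.13 = 1,313.20; u = 122.13/1,313.20 = 9.30%.
July: labor force = 1,224.96 + 140.84 = 1,365.80; u = 140.84/1,365.80 = 10.31%.
Change = 10.31% − 9.30% = +1.01 pp.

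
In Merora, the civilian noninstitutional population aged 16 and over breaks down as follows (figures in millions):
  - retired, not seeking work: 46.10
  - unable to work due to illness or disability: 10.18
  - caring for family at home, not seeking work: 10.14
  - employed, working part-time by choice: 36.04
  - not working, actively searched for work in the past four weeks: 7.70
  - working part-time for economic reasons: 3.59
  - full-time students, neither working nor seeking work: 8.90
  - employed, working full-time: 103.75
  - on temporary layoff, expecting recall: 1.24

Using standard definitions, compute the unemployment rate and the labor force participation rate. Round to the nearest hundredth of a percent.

Employed = 36.04 + 3.59 + 103.75 = 143.38 million (anyone who worked, including part-time for economic reasons, counts as employed).
Unemployed = 7.70 + 1.24 = 8.94 million (jobless and actively searching, or on temporary layoff).
Labor force = 143.38 + 8.94 = 152.32 million.
Not in labor force = 46.10 + 10.18 + 10.14 + 8.90 = 75.32 million (those not working and not actively searching are outside the labor force).
Civilian working-age population = 152.32 + 75.32 = 227.64 million.
Unemployment rate = 8.94 / 152.32 = 5.87%.
Labor force participation rate = 152.32 / 227.64 = 66.91%.

Unemployment rate ≈ 5.87%; labor force participation rate ≈ 66.91%.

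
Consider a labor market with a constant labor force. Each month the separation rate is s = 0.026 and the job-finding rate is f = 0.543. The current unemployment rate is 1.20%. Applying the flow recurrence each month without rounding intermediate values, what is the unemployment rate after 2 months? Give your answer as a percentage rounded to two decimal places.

With a fixed labor force, u_{t+1} = u_t + s·(1−u_t) − f·u_t = u_t·(1−s−f) + s.
Here 1−s−f = 0.431 and s = 0.026.
u_1 = 0.012000 × 0.431 + 0.026 = 0.031172.
u_2 = 0.031172 × 0.431 + 0.026 = 0.039435.

Unemployment rate after two months ≈ 3.94%.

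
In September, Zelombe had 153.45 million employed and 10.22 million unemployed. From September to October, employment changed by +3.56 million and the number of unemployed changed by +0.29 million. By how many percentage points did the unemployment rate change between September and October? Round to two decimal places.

September: labor force = 153.45 + 10.22 = 163.67; u = 10.22/163.67 = 6.24%.
October: labor force = 157.01 + 10.51 = 167.52; u = 10.51/167.52 = 6.27%.
Change = 6.27% − 6.24% = +0.03 pp.

The unemployment rate changed by +0.03 percentage points.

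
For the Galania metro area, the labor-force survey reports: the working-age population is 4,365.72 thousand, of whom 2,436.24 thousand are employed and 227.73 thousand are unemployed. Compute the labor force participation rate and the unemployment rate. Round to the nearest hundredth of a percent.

Labor force participation rate ≈ 61.02%; unemployment rate ≈ 8.55%.

Labor force = employed + unemployed = 2,436.24 + 227.73 = 2,663.97 thousand.
Unemployment rate = 227.73 / 2,663.97 = 8.55%.
Labor force participation rate = 2,663.97 / 4,365.72 = 61.02%.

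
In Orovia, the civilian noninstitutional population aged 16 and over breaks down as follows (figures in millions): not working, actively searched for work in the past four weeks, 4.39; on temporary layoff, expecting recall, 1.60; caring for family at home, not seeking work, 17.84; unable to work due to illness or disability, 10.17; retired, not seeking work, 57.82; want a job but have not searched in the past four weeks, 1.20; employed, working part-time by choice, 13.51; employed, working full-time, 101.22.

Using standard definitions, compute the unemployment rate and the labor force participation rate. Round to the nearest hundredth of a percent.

Unemployment rate ≈ 4.96%; labor force participation rate ≈ 58.11%.

Employed = 13.51 + 101.22 = 114.73 million.
Unemployed = 4.39 + 1.60 = 5.99 million (jobless and actively searching, or on temporary layoff).
Labor force = 114.73 + 5.99 = 120.72 million.
Not in labor force = 17.84 + 10.17 + 57.82 + 1.20 = 87.03 million (those not working and not actively searching are outside the labor force — including those who want a job but have given up searching).
Civilian working-age population = 120.72 + 87.03 = 207.75 million.
Unemployment rate = 5.99 / 120.72 = 4.96%.
Labor force participation rate = 120.72 / 207.75 = 58.11%.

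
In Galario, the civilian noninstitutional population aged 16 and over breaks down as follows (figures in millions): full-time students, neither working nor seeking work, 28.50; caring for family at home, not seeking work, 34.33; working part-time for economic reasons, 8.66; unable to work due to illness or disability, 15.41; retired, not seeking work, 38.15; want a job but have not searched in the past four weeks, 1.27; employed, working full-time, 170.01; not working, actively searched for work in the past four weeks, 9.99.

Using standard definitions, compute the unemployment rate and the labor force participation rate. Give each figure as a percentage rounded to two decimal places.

Employed = 8.66 + 170.01 = 178.67 million (anyone who worked, including part-time for economic reasons, counts as employed).
Unemployed = 9.99 million.
Labor force = 178.67 + 9.99 = 188.66 million.
Not in labor force = 28.50 + 34.33 + 15.41 + 38.15 + 1.27 = 117.66 million (those not working and not actively searching are outside the labor force — including those who want a job but have given up searching).
Civilian working-age population = 188.66 + 117.66 = 306.32 million.
Unemployment rate = 9.99 / 188.66 = 5.30%.
Labor force participation rate = 188.66 / 306.32 = 61.59%.

Unemployment rate ≈ 5.30%; labor force participation rate ≈ 61.59%.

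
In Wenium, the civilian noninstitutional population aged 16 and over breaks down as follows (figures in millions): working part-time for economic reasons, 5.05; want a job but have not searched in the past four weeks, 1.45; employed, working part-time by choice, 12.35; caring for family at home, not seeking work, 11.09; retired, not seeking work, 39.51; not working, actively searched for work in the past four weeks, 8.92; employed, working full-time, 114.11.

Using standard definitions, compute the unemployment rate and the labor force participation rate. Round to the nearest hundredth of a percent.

Unemployment rate ≈ 6.35%; labor force participation rate ≈ 72.96%.

Employed = 5.05 + 12.35 + 114.11 = 131.51 million (anyone who worked, including part-time for economic reasons, counts as employed).
Unemployed = 8.92 million.
Labor force = 131.51 + 8.92 = 140.43 million.
Not in labor force = 1.45 + 11.09 + 39.51 = 52.05 million (those not working and not actively searching are outside the labor force — including those who want a job but have given up searching).
Civilian working-age population = 140.43 + 52.05 = 192.48 million.
Unemployment rate = 8.92 / 140.43 = 6.35%.
Labor force participation rate = 140.43 / 192.48 = 72.96%.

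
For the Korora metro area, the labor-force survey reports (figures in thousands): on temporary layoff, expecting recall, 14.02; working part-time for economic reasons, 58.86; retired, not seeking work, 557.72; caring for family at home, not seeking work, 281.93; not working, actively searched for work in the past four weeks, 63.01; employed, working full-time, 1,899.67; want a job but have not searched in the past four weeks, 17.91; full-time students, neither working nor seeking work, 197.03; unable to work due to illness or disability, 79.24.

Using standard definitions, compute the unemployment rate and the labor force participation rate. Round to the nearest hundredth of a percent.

Unemployment rate ≈ 3.78%; labor force participation rate ≈ 64.23%.

Employed = 58.86 + 1,899.67 = 1,958.53 thousand (anyone who worked, including part-time for economic reasons, counts as employed).
Unemployed = 14.02 + 63.01 = 77.03 thousand (jobless and actively searching, or on temporary layoff).
Labor force = 1,958.53 + 77.03 = 2,035.56 thousand.
Not in labor force = 557.72 + 281.93 + 17.91 + 197.03 + 79.24 = 1,133.83 thousand (those not working and not actively searching are outside the labor force — including those who want a job but have given up searching).
Civilian working-age population = 2,035.56 + 1,133.83 = 3,169.39 thousand.
Unemployment rate = 77.03 / 2,035.56 = 3.78%.
Labor force participation rate = 2,035.56 / 3,169.39 = 64.23%.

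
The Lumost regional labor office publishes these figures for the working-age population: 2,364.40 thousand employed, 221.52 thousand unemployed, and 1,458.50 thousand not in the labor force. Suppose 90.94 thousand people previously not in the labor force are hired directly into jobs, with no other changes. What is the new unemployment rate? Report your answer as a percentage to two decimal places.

Initially, labor force = 2,364.40 + 221.52 = 2,585.92 thousand, so u = 221.52/2,585.92 = 8.57%.
After the change, employed and labor force both rise by 90.94; unemployed unchanged → E = 2,455.34, U = 221.52, labor force = 2,676.86 thousand.
New unemployment rate = 221.52 / 2,676.86 = 8.28%.

New unemployment rate ≈ 8.28%.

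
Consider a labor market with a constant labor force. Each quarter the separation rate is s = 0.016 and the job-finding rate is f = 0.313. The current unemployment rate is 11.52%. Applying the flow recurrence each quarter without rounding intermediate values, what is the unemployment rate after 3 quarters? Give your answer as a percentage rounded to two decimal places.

Unemployment rate after three quarters ≈ 6.87%.

With a fixed labor force, u_{t+1} = u_t + s·(1−u_t) − f·u_t = u_t·(1−s−f) + s.
Here 1−s−f = 0.671 and s = 0.016.
u_1 = 0.115200 × 0.671 + 0.016 = 0.093299.
u_2 = 0.093299 × 0.671 + 0.016 = 0.078604.
u_3 = 0.078604 × 0.671 + 0.016 = 0.068743.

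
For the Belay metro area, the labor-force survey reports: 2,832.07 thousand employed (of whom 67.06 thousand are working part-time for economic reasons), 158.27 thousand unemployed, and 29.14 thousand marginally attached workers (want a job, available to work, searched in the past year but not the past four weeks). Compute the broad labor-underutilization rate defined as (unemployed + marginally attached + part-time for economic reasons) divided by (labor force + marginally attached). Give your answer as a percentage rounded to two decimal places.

Labor force = 2,832.07 + 158.27 = 2,990.34 thousand.
Numerator = 158.27 + 29.14 + 67.06 = 254.47 thousand.
Denominator = 2,990.34 + 29.14 = 3,019.48 thousand.
Broad rate = 254.47 / 3,019.48 = 8.43%.

Broad underutilization rate ≈ 8.43%.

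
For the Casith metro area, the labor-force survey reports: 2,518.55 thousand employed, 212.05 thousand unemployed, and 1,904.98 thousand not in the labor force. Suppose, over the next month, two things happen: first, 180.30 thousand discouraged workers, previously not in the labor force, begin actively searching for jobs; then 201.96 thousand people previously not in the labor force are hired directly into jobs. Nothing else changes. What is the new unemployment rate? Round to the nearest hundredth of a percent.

New unemployment rate ≈ 12.60%.

Initially, labor force = 2,518.55 + 212.05 = 2,730.60 thousand, so u = 212.05/2,730.60 = 7.77%.
After the first change, unemployed and labor force both rise by 180.30 → E = 2,518.55, U = 392.35, labor force = 2,910.90 thousand.
After the second change, employed and labor force both rise by 201.96; unemployed unchanged → E = 2,720.51, U = 392.35, labor force = 3,112.86 thousand.
New unemployment rate = 392.35 / 3,112.86 = 12.60%.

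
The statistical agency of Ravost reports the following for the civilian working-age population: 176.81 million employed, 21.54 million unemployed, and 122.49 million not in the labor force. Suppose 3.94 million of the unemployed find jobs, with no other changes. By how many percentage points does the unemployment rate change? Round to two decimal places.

Initially, labor force = 176.81 + 21.54 = 198.35 million, so u = 21.54/198.35 = 10.86%.
After the change, unemployed falls and employed rises by 3.94; labor force unchanged → E = 180.75, U = 17.60, labor force = 198.35 million.
New unemployment rate = 17.60 / 198.35 = 8.87%.
Change = 8.87% − 10.86% = −1.99 percentage points.

The unemployment rate changes by −1.99 percentage points.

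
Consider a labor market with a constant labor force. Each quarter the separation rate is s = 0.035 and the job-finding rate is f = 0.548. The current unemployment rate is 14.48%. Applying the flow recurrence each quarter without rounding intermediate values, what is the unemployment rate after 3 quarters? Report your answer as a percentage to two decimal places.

Unemployment rate after three quarters ≈ 6.62%.

With a fixed labor force, u_{t+1} = u_t + s·(1−u_t) − f·u_t = u_t·(1−s−f) + s.
Here 1−s−f = 0.417 and s = 0.035.
u_1 = 0.144800 × 0.417 + 0.035 = 0.095382.
u_2 = 0.095382 × 0.417 + 0.035 = 0.074774.
u_3 = 0.074774 × 0.417 + 0.035 = 0.066181.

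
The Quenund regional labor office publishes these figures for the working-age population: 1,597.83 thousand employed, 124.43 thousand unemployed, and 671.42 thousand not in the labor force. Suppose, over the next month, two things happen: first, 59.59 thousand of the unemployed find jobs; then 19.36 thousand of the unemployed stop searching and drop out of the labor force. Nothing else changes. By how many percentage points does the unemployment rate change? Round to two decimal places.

The unemployment rate changes by −4.55 percentage points.

Initially, labor force = 1,597.83 + 124.43 = 1,722.26 thousand, so u = 124.43/1,722.26 = 7.22%.
After the first change, unemployed falls and employed rises by 59.59; labor force unchanged → E = 1,657.42, U = 64.84, labor force = 1,722.26 thousand.
After the second change, unemployed and labor force both fall by 19.36 → E = 1,657.42, U = 45.48, labor force = 1,702.90 thousand.
New unemployment rate = 45.48 / 1,702.90 = 2.67%.
Change = 2.67% − 7.22% = −4.55 percentage points.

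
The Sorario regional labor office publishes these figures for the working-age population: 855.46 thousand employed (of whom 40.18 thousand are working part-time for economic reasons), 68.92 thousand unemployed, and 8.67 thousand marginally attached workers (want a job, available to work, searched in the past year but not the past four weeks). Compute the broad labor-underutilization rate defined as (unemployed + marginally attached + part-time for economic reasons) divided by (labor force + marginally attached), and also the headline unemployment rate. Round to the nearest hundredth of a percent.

Labor force = 855.46 + 68.92 = 924.38 thousand.
Numerator = 68.92 + 8.67 + 40.18 = 117.77 thousand.
Denominator = 924.38 + 8.67 = 933.05 thousand.
Broad rate = 117.77 / 933.05 = 12.62%.
Headline unemployment rate = 68.92 / 924.38 = 7.46%.

Broad underutilization rate ≈ 12.62%; headline unemployment rate ≈ 7.46%.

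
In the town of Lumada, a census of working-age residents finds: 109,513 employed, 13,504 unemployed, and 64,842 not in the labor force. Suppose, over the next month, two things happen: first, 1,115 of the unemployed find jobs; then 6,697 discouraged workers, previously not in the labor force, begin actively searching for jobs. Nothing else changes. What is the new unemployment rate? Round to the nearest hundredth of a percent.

New unemployment rate ≈ 14.71%.

Initially, labor force = 109,513 + 13,504 = 123,017, so u = 13,504/123,017 = 10.98%.
After the first change, unemployed falls and employed rises by 1,115; labor force unchanged → E = 110,628, U = 12,389, labor force = 123,017.
After the second change, unemployed and labor force both rise by 6,697 → E = 110,628, U = 19,086, labor force = 129,714.
New unemployment rate = 19,086 / 129,714 = 14.71%.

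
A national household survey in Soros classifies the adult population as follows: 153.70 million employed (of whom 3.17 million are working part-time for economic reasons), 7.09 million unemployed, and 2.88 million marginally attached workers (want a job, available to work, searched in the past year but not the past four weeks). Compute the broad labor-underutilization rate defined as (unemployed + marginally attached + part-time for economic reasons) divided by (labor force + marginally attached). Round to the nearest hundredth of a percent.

Labor force = 153.70 + 7.09 = 160.79 million.
Numerator = 7.09 + 2.88 + 3.17 = 13.14 million.
Denominator = 160.79 + 2.88 = 163.67 million.
Broad rate = 13.14 / 163.67 = 8.03%.

Broad underutilization rate ≈ 8.03%.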